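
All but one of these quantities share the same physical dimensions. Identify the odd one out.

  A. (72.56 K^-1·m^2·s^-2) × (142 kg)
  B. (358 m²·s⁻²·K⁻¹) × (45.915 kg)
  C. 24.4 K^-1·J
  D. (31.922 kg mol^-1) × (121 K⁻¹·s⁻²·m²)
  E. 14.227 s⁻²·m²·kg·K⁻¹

Reduce each to base SI dimensions:
  A. [m²·s⁻²·K⁻¹] · [kg] = kg·m²·s⁻²·K⁻¹
  B. [m²·s⁻²·K⁻¹] · [kg] = kg·m²·s⁻²·K⁻¹
  C. J·K⁻¹ = N·m·K⁻¹ = kg·m²·s⁻²·K⁻¹
  D. [kg·mol⁻¹] · [m²·s⁻²·K⁻¹] = kg·m²·s⁻²·K⁻¹·mol⁻¹
  E. kg·m²·s⁻²·K⁻¹
All reduce to kg·m²·s⁻²·K⁻¹ except D., which is kg·m²·s⁻²·K⁻¹·mol⁻¹.

D.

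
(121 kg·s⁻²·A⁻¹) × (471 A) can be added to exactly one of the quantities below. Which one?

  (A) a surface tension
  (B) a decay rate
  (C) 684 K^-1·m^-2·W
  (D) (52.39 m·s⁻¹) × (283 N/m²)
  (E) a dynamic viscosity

Reference: [kg·s⁻²·A⁻¹] · [A] = kg·s⁻².
Each option:
  (A) [surface tension] = kg·s⁻²  ← same
  (B) [decay rate] = s⁻¹
  (C) W·m⁻²·K⁻¹ = J·s⁻¹·m⁻²·K⁻¹ = kg·s⁻³·K⁻¹
  (D) [m·s⁻¹] · [kg·m⁻¹·s⁻²] = kg·s⁻³
  (E) [dynamic viscosity] = kg·m⁻¹·s⁻¹
Only (A) matches kg·s⁻².

(A)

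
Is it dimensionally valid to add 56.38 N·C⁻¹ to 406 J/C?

Expand each in SI base units:
  56.38 N·C⁻¹:  N·C⁻¹ = kg·m·s⁻²·(s·A)⁻¹ = kg·m·s⁻³·A⁻¹
  406 J/C:  J·C⁻¹ = N·m·(s·A)⁻¹ = kg·m²·s⁻³·A⁻¹
kg·m·s⁻³·A⁻¹ ≠ kg·m²·s⁻³·A⁻¹, so they cannot be added.

No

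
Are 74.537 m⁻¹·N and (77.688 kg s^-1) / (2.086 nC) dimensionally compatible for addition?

No

Work out the base dimensions of each:
  74.537 m⁻¹·N:  N·m⁻¹ = kg·m·s⁻²·m⁻¹ = kg·s⁻²
  (77.688 kg s^-1) / (2.086 nC):  [kg·s⁻¹] / [s·A] = kg·s⁻²·A⁻¹
kg·s⁻² ≠ kg·s⁻²·A⁻¹, so they cannot be added.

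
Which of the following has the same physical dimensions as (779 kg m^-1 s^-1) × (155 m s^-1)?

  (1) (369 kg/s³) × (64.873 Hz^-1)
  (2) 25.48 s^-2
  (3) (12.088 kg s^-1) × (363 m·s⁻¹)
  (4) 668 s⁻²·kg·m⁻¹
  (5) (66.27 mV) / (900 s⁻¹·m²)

Reference: [kg·m⁻¹·s⁻¹] · [m·s⁻¹] = kg·s⁻².
Each option:
  (1) [kg·s⁻³] · [s] = kg·s⁻²  ← same
  (2) s⁻²
  (3) [kg·s⁻¹] · [m·s⁻¹] = kg·m·s⁻²
  (4) kg·m⁻¹·s⁻²
  (5) [kg·m²·s⁻³·A⁻¹] / [m²·s⁻¹] = kg·s⁻²·A⁻¹
Only (1) matches kg·s⁻².

(1)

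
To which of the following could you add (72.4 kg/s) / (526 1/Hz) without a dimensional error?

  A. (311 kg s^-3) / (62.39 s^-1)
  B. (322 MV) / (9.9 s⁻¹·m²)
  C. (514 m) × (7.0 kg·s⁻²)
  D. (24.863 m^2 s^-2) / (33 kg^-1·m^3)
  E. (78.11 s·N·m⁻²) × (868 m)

Reference: [kg·s⁻¹] / [s] = kg·s⁻².
Each option:
  A. [kg·s⁻³] / [s⁻¹] = kg·s⁻²  ← same
  B. [kg·m²·s⁻³·A⁻¹] / [m²·s⁻¹] = kg·s⁻²·A⁻¹
  C. [m] · [kg·s⁻²] = kg·m·s⁻²
  D. [m²·s⁻²] / [kg⁻¹·m³] = kg·m⁻¹·s⁻²
  E. [kg·m⁻¹·s⁻¹] · [m] = kg·s⁻¹
Only A. matches kg·s⁻².

A.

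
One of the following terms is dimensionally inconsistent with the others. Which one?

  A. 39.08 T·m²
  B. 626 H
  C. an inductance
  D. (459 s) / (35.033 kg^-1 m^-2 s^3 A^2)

A.

Dimensions:
  A. T·m² = Wb·m⁻²·m² = kg·m²·s⁻²·A⁻¹
  B. H = V·s·A⁻¹ = kg·m²·s⁻²·A⁻²
  C. [inductance] = kg·m²·s⁻²·A⁻²
  D. [s] / [kg⁻¹·m⁻²·s³·A²] = kg·m²·s⁻²·A⁻²
All reduce to kg·m²·s⁻²·A⁻² except A., which is kg·m²·s⁻²·A⁻¹.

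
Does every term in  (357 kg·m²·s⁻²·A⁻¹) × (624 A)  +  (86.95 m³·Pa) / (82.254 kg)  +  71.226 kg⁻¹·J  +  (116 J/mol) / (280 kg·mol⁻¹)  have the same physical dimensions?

No

Reduce each to base SI dimensions:
  (357 kg·m²·s⁻²·A⁻¹) × (624 A):  [kg·m²·s⁻²·A⁻¹] · [A] = kg·m²·s⁻²
  (86.95 m³·Pa) / (82.254 kg):  [kg·m²·s⁻²] / [kg] = m²·s⁻²
  71.226 kg⁻¹·J:  J·kg⁻¹ = N·m·kg⁻¹ = m²·s⁻²
  (116 J/mol) / (280 kg·mol⁻¹):  [kg·m²·s⁻²·mol⁻¹] / [kg·mol⁻¹] = m²·s⁻²
The terms do not share a single dimension (kg·m²·s⁻² vs m²·s⁻²).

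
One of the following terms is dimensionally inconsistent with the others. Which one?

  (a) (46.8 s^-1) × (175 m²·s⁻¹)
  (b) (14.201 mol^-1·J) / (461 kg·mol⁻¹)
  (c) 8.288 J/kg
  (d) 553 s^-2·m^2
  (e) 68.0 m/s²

Expand each in SI base units:
  (a) [s⁻¹] · [m²·s⁻¹] = m²·s⁻²
  (b) [kg·m²·s⁻²·mol⁻¹] / [kg·mol⁻¹] = m²·s⁻²
  (c) J·kg⁻¹ = N·m·kg⁻¹ = m²·s⁻²
  (d) m²·s⁻²
  (e) m·s⁻²
All reduce to m²·s⁻² except (e), which is m·s⁻².

(e)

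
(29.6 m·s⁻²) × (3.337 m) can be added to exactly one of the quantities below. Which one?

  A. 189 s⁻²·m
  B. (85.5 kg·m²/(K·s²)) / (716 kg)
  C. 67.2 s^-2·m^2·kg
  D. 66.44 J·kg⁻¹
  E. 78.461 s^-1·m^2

Reference: [m·s⁻²] · [m] = m²·s⁻².
Each option:
  A. m·s⁻²
  B. [kg·m²·s⁻²·K⁻¹] / [kg] = m²·s⁻²·K⁻¹
  C. kg·m²·s⁻²
  D. J·kg⁻¹ = N·m·kg⁻¹ = m²·s⁻²  ← same
  E. m²·s⁻¹
Only D. matches m²·s⁻².

D.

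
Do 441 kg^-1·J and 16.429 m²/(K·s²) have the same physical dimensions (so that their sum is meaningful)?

No

In SI base units:
  441 kg^-1·J:  J·kg⁻¹ = N·m·kg⁻¹ = m²·s⁻²
  16.429 m²/(K·s²):  m²·s⁻²·K⁻¹
m²·s⁻² ≠ m²·s⁻²·K⁻¹, so they cannot be added.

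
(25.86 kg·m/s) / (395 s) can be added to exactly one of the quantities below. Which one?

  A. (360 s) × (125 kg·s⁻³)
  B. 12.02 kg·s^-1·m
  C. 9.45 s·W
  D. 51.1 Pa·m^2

Reference: [kg·m·s⁻¹] / [s] = kg·m·s⁻².
Each option:
  A. [s] · [kg·s⁻³] = kg·s⁻²
  B. kg·m·s⁻¹
  C. W·s = J·s⁻¹·s = kg·m²·s⁻²
  D. Pa·m² = N·m⁻²·m² = kg·m·s⁻²  ← same
Only D. matches kg·m·s⁻².

D.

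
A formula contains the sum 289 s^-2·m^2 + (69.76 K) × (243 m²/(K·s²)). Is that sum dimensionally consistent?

Yes

Dimensions:
  289 s^-2·m^2:  m²·s⁻²
  (69.76 K) × (243 m²/(K·s²)):  [K] · [m²·s⁻²·K⁻¹] = m²·s⁻²
Both are m²·s⁻², so they have the same dimensions and can be added.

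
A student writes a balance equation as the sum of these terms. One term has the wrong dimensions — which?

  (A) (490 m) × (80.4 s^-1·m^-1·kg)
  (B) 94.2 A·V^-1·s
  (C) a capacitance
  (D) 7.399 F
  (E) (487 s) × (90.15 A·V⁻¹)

Expand each in SI base units:
  (A) [m] · [kg·m⁻¹·s⁻¹] = kg·s⁻¹
  (B) A·s·V⁻¹ = A·s·(J·C⁻¹)⁻¹ = kg⁻¹·m⁻²·s⁴·A²
  (C) [capacitance] = kg⁻¹·m⁻²·s⁴·A²
  (D) F = C·V⁻¹ = kg⁻¹·m⁻²·s⁴·A²
  (E) [s] · [kg⁻¹·m⁻²·s³·A²] = kg⁻¹·m⁻²·s⁴·A²
All reduce to kg⁻¹·m⁻²·s⁴·A² except (A), which is kg·s⁻¹.

(A)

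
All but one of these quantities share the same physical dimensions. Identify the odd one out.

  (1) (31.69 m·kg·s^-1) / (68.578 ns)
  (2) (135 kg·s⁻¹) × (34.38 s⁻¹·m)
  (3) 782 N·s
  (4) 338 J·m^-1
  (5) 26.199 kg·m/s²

(3)

Reduce each to base SI dimensions:
  (1) [kg·m·s⁻¹] / [s] = kg·m·s⁻²
  (2) [kg·s⁻¹] · [m·s⁻¹] = kg·m·s⁻²
  (3) N·s = kg·m·s⁻²·s = kg·m·s⁻¹
  (4) J·m⁻¹ = N·m·m⁻¹ = kg·m·s⁻²
  (5) kg·m·s⁻²
All reduce to kg·m·s⁻² except (3), which is kg·m·s⁻¹.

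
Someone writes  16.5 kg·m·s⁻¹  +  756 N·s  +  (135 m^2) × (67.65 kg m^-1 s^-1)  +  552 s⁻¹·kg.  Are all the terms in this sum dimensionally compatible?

Work out the base dimensions of each:
  16.5 kg·m·s⁻¹:  kg·m·s⁻¹
  756 N·s:  N·s = kg·m·s⁻²·s = kg·m·s⁻¹
  (135 m^2) × (67.65 kg m^-1 s^-1):  [m²] · [kg·m⁻¹·s⁻¹] = kg·m·s⁻¹
  552 s⁻¹·kg:  kg·s⁻¹
The terms do not share a single dimension (kg·m·s⁻¹ vs kg·s⁻¹).

No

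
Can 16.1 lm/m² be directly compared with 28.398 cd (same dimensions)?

No

Expand each in SI base units:
  16.1 lm/m²:  lm·m⁻² = cd·m⁻² = m⁻²·cd
  28.398 cd:  cd
m⁻²·cd ≠ cd, so they cannot be added.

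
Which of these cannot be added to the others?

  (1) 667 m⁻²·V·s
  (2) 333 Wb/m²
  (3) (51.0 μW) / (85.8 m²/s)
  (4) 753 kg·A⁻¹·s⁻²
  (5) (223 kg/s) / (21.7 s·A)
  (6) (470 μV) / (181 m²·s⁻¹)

(3)

Work out the base dimensions of each:
  (1) V·s·m⁻² = J·C⁻¹·s·m⁻² = kg·s⁻²·A⁻¹
  (2) Wb·m⁻² = V·s·m⁻² = kg·s⁻²·A⁻¹
  (3) [kg·m²·s⁻³] / [m²·s⁻¹] = kg·s⁻²
  (4) kg·s⁻²·A⁻¹
  (5) [kg·s⁻¹] / [s·A] = kg·s⁻²·A⁻¹
  (6) [kg·m²·s⁻³·A⁻¹] / [m²·s⁻¹] = kg·s⁻²·A⁻¹
All reduce to kg·s⁻²·A⁻¹ except (3), which is kg·s⁻².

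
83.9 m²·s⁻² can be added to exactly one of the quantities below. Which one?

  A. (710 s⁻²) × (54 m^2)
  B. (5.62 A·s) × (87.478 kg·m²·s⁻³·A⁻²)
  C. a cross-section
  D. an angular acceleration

A.

Reference: m²·s⁻².
Each option:
  A. [s⁻²] · [m²] = m²·s⁻²  ← same
  B. [s·A] · [kg·m²·s⁻³·A⁻²] = kg·m²·s⁻²·A⁻¹
  C. [cross-section] = m²
  D. [angular acceleration] = s⁻²
Only A. matches m²·s⁻².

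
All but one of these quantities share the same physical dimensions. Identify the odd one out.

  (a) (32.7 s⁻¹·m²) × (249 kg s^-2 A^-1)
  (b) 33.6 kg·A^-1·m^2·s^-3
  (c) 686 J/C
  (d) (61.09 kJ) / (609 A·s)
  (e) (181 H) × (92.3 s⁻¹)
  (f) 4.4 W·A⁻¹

(e)

Work out the base dimensions of each:
  (a) [m²·s⁻¹] · [kg·s⁻²·A⁻¹] = kg·m²·s⁻³·A⁻¹
  (b) kg·m²·s⁻³·A⁻¹
  (c) J·C⁻¹ = N·m·(s·A)⁻¹ = kg·m²·s⁻³·A⁻¹
  (d) [kg·m²·s⁻²] / [s·A] = kg·m²·s⁻³·A⁻¹
  (e) [kg·m²·s⁻²·A⁻²] · [s⁻¹] = kg·m²·s⁻³·A⁻²
  (f) W·A⁻¹ = J·s⁻¹·A⁻¹ = kg·m²·s⁻³·A⁻¹
All reduce to kg·m²·s⁻³·A⁻¹ except (e), which is kg·m²·s⁻³·A⁻².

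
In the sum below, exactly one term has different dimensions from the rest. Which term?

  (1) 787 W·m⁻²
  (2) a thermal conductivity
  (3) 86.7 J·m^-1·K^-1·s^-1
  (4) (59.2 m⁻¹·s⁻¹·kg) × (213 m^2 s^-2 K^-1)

Work out the base dimensions of each:
  (1) W·m⁻² = J·s⁻¹·m⁻² = kg·s⁻³
  (2) [thermal conductivity] = kg·m·s⁻³·K⁻¹
  (3) J·s⁻¹·m⁻¹·K⁻¹ = N·m·s⁻¹·m⁻¹·K⁻¹ = kg·m·s⁻³·K⁻¹
  (4) [kg·m⁻¹·s⁻¹] · [m²·s⁻²·K⁻¹] = kg·m·s⁻³·K⁻¹
All reduce to kg·m·s⁻³·K⁻¹ except (1), which is kg·s⁻³.

(1)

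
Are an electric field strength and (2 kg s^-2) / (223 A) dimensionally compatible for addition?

No

Work out the base dimensions of each:
  an electric field strength:  [electric field strength] = kg·m·s⁻³·A⁻¹
  (2 kg s^-2) / (223 A):  [kg·s⁻²] / [A] = kg·s⁻²·A⁻¹
kg·m·s⁻³·A⁻¹ ≠ kg·s⁻²·A⁻¹, so they cannot be added.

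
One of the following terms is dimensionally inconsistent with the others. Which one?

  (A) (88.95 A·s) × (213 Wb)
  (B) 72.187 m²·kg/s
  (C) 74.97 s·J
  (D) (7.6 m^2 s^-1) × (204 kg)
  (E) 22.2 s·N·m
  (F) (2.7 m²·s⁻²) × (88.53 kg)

Dimensions:
  (A) [s·A] · [kg·m²·s⁻²·A⁻¹] = kg·m²·s⁻¹
  (B) kg·m²·s⁻¹
  (C) J·s = N·m·s = kg·m²·s⁻¹
  (D) [m²·s⁻¹] · [kg] = kg·m²·s⁻¹
  (E) N·m·s = kg·m·s⁻²·m·s = kg·m²·s⁻¹
  (F) [m²·s⁻²] · [kg] = kg·m²·s⁻²
All reduce to kg·m²·s⁻¹ except (F), which is kg·m²·s⁻².

(F)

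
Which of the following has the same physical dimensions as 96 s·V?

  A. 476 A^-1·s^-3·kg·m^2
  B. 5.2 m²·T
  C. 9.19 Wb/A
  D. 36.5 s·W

Reference: V·s = J·C⁻¹·s = kg·m²·s⁻²·A⁻¹.
Each option:
  A. kg·m²·s⁻³·A⁻¹
  B. T·m² = Wb·m⁻²·m² = kg·m²·s⁻²·A⁻¹  ← same
  C. Wb·A⁻¹ = V·s·A⁻¹ = kg·m²·s⁻²·A⁻²
  D. W·s = J·s⁻¹·s = kg·m²·s⁻²
Only B. matches kg·m²·s⁻²·A⁻¹.

B.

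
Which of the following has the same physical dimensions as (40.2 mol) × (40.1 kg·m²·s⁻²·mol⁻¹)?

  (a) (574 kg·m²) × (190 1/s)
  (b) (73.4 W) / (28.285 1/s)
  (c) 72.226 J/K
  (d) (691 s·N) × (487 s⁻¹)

Reference: [mol] · [kg·m²·s⁻²·mol⁻¹] = kg·m²·s⁻².
Each option:
  (a) [kg·m²] · [s⁻¹] = kg·m²·s⁻¹
  (b) [kg·m²·s⁻³] / [s⁻¹] = kg·m²·s⁻²  ← same
  (c) J·K⁻¹ = N·m·K⁻¹ = kg·m²·s⁻²·K⁻¹
  (d) [kg·m·s⁻¹] · [s⁻¹] = kg·m·s⁻²
Only (b) matches kg·m²·s⁻².

(b)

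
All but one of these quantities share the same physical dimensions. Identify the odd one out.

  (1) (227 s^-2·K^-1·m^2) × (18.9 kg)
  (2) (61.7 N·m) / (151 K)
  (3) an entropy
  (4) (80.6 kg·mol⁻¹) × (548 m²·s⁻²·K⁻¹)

(4)

Work out the base dimensions of each:
  (1) [m²·s⁻²·K⁻¹] · [kg] = kg·m²·s⁻²·K⁻¹
  (2) [kg·m²·s⁻²] / [K] = kg·m²·s⁻²·K⁻¹
  (3) [entropy] = kg·m²·s⁻²·K⁻¹
  (4) [kg·mol⁻¹] · [m²·s⁻²·K⁻¹] = kg·m²·s⁻²·K⁻¹·mol⁻¹
All reduce to kg·m²·s⁻²·K⁻¹ except (4), which is kg·m²·s⁻²·K⁻¹·mol⁻¹.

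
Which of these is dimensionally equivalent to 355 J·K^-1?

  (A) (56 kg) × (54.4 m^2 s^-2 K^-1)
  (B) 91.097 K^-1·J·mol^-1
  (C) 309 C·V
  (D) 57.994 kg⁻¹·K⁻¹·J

(A)

Reference: J·K⁻¹ = N·m·K⁻¹ = kg·m²·s⁻²·K⁻¹.
Each option:
  (A) [kg] · [m²·s⁻²·K⁻¹] = kg·m²·s⁻²·K⁻¹  ← same
  (B) J·mol⁻¹·K⁻¹ = N·m·mol⁻¹·K⁻¹ = kg·m²·s⁻²·K⁻¹·mol⁻¹
  (C) C·V = s·A·J·C⁻¹ = kg·m²·s⁻²
  (D) J·kg⁻¹·K⁻¹ = N·m·kg⁻¹·K⁻¹ = m²·s⁻²·K⁻¹
Only (A) matches kg·m²·s⁻²·K⁻¹.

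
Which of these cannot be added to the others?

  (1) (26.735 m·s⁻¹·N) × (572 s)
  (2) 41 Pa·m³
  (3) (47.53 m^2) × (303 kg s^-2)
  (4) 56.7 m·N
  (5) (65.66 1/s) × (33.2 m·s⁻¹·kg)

(5)

Work out the base dimensions of each:
  (1) [kg·m²·s⁻³] · [s] = kg·m²·s⁻²
  (2) Pa·m³ = N·m⁻²·m³ = kg·m²·s⁻²
  (3) [m²] · [kg·s⁻²] = kg·m²·s⁻²
  (4) N·m = kg·m·s⁻²·m = kg·m²·s⁻²
  (5) [s⁻¹] · [kg·m·s⁻¹] = kg·m·s⁻²
All reduce to kg·m²·s⁻² except (5), which is kg·m·s⁻².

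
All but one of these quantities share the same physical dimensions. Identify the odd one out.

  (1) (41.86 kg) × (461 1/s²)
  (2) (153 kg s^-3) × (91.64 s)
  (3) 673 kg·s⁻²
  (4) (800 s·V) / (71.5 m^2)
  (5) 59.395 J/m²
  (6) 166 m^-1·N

(4)

Expand each in SI base units:
  (1) [kg] · [s⁻²] = kg·s⁻²
  (2) [kg·s⁻³] · [s] = kg·s⁻²
  (3) kg·s⁻²
  (4) [kg·m²·s⁻²·A⁻¹] / [m²] = kg·s⁻²·A⁻¹
  (5) J·m⁻² = N·m·m⁻² = kg·s⁻²
  (6) N·m⁻¹ = kg·m·s⁻²·m⁻¹ = kg·s⁻²
All reduce to kg·s⁻² except (4), which is kg·s⁻²·A⁻¹.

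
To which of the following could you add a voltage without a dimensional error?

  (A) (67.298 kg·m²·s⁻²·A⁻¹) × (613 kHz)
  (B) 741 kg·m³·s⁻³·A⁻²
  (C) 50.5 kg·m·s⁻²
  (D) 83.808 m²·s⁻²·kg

Reference: [voltage] = kg·m²·s⁻³·A⁻¹.
Each option:
  (A) [kg·m²·s⁻²·A⁻¹] · [s⁻¹] = kg·m²·s⁻³·A⁻¹  ← same
  (B) kg·m³·s⁻³·A⁻²
  (C) kg·m·s⁻²
  (D) kg·m²·s⁻²
Only (A) matches kg·m²·s⁻³·A⁻¹.

(A)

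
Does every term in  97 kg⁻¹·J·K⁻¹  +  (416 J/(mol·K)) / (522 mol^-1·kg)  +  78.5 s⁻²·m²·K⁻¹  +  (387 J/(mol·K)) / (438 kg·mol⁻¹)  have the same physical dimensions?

Work out the base dimensions of each:
  97 kg⁻¹·J·K⁻¹:  J·kg⁻¹·K⁻¹ = N·m·kg⁻¹·K⁻¹ = m²·s⁻²·K⁻¹
  (416 J/(mol·K)) / (522 mol^-1·kg):  [kg·m²·s⁻²·K⁻¹·mol⁻¹] / [kg·mol⁻¹] = m²·s⁻²·K⁻¹
  78.5 s⁻²·m²·K⁻¹:  m²·s⁻²·K⁻¹
  (387 J/(mol·K)) / (438 kg·mol⁻¹):  [kg·m²·s⁻²·K⁻¹·mol⁻¹] / [kg·mol⁻¹] = m²·s⁻²·K⁻¹
Every term reduces to m²·s⁻²·K⁻¹.

Yes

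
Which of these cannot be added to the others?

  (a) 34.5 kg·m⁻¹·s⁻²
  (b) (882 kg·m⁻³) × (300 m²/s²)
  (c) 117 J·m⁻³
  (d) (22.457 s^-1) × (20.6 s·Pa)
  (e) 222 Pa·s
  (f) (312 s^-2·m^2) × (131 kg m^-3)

In SI base units:
  (a) kg·m⁻¹·s⁻²
  (b) [kg·m⁻³] · [m²·s⁻²] = kg·m⁻¹·s⁻²
  (c) J·m⁻³ = N·m·m⁻³ = kg·m⁻¹·s⁻²
  (d) [s⁻¹] · [kg·m⁻¹·s⁻¹] = kg·m⁻¹·s⁻²
  (e) Pa·s = N·m⁻²·s = kg·m⁻¹·s⁻¹
  (f) [m²·s⁻²] · [kg·m⁻³] = kg·m⁻¹·s⁻²
All reduce to kg·m⁻¹·s⁻² except (e), which is kg·m⁻¹·s⁻¹.

(e)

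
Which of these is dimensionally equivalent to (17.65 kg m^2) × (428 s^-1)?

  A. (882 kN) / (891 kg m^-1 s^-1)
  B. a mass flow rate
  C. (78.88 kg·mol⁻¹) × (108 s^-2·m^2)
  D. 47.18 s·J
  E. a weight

Reference: [kg·m²] · [s⁻¹] = kg·m²·s⁻¹.
Each option:
  A. [kg·m·s⁻²] / [kg·m⁻¹·s⁻¹] = m²·s⁻¹
  B. [mass flow rate] = kg·s⁻¹
  C. [kg·mol⁻¹] · [m²·s⁻²] = kg·m²·s⁻²·mol⁻¹
  D. J·s = N·m·s = kg·m²·s⁻¹  ← same
  E. [weight] = kg·m·s⁻²
Only D. matches kg·m²·s⁻¹.

D.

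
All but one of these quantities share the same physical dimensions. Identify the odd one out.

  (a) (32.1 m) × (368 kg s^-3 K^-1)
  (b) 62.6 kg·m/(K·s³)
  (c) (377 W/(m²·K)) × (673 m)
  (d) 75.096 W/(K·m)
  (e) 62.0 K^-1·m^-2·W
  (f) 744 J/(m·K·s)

Reduce each to base SI dimensions:
  (a) [m] · [kg·s⁻³·K⁻¹] = kg·m·s⁻³·K⁻¹
  (b) kg·m·s⁻³·K⁻¹
  (c) [kg·s⁻³·K⁻¹] · [m] = kg·m·s⁻³·K⁻¹
  (d) W·m⁻¹·K⁻¹ = J·s⁻¹·m⁻¹·K⁻¹ = kg·m·s⁻³·K⁻¹
  (e) W·m⁻²·K⁻¹ = J·s⁻¹·m⁻²·K⁻¹ = kg·s⁻³·K⁻¹
  (f) J·s⁻¹·m⁻¹·K⁻¹ = N·m·s⁻¹·m⁻¹·K⁻¹ = kg·m·s⁻³·K⁻¹
All reduce to kg·m·s⁻³·K⁻¹ except (e), which is kg·s⁻³·K⁻¹.

(e)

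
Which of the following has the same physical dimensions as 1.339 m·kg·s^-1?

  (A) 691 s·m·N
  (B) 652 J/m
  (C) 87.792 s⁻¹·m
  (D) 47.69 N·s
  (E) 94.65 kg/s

(D)

Reference: kg·m·s⁻¹.
Each option:
  (A) N·m·s = kg·m·s⁻²·m·s = kg·m²·s⁻¹
  (B) J·m⁻¹ = N·m·m⁻¹ = kg·m·s⁻²
  (C) m·s⁻¹
  (D) N·s = kg·m·s⁻²·s = kg·m·s⁻¹  ← same
  (E) kg·s⁻¹
Only (D) matches kg·m·s⁻¹.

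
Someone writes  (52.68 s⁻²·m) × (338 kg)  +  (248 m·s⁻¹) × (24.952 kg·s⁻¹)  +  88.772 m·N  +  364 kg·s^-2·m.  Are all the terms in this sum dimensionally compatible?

Dimensions:
  (52.68 s⁻²·m) × (338 kg):  [m·s⁻²] · [kg] = kg·m·s⁻²
  (248 m·s⁻¹) × (24.952 kg·s⁻¹):  [m·s⁻¹] · [kg·s⁻¹] = kg·m·s⁻²
  88.772 m·N:  N·m = kg·m·s⁻²·m = kg·m²·s⁻²
  364 kg·s^-2·m:  kg·m·s⁻²
The terms do not share a single dimension (kg·m²·s⁻² vs kg·m·s⁻²).

No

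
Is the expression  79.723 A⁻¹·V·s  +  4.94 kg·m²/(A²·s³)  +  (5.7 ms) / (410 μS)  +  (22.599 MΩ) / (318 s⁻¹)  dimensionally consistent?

No

Reduce each to base SI dimensions:
  79.723 A⁻¹·V·s:  V·s·A⁻¹ = J·C⁻¹·s·A⁻¹ = kg·m²·s⁻²·A⁻²
  4.94 kg·m²/(A²·s³):  kg·m²·s⁻³·A⁻²
  (5.7 ms) / (410 μS):  [s] / [kg⁻¹·m⁻²·s³·A²] = kg·m²·s⁻²·A⁻²
  (22.599 MΩ) / (318 s⁻¹):  [kg·m²·s⁻³·A⁻²] / [s⁻¹] = kg·m²·s⁻²·A⁻²
The terms do not share a single dimension (kg·m²·s⁻²·A⁻² vs kg·m²·s⁻³·A⁻²).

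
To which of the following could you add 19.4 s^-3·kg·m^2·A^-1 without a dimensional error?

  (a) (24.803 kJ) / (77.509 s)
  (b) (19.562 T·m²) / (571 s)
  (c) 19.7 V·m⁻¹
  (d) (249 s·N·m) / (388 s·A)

Reference: kg·m²·s⁻³·A⁻¹.
Each option:
  (a) [kg·m²·s⁻²] / [s] = kg·m²·s⁻³
  (b) [kg·m²·s⁻²·A⁻¹] / [s] = kg·m²·s⁻³·A⁻¹  ← same
  (c) V·m⁻¹ = J·C⁻¹·m⁻¹ = kg·m·s⁻³·A⁻¹
  (d) [kg·m²·s⁻¹] / [s·A] = kg·m²·s⁻²·A⁻¹
Only (b) matches kg·m²·s⁻³·A⁻¹.

(b)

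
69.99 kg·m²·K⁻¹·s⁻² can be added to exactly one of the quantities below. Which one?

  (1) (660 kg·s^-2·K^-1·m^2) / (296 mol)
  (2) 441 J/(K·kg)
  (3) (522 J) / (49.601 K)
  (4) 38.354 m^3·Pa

(3)

Reference: kg·m²·s⁻²·K⁻¹.
Each option:
  (1) [kg·m²·s⁻²·K⁻¹] / [mol] = kg·m²·s⁻²·K⁻¹·mol⁻¹
  (2) J·kg⁻¹·K⁻¹ = N·m·kg⁻¹·K⁻¹ = m²·s⁻²·K⁻¹
  (3) [kg·m²·s⁻²] / [K] = kg·m²·s⁻²·K⁻¹  ← same
  (4) Pa·m³ = N·m⁻²·m³ = kg·m²·s⁻²
Only (3) matches kg·m²·s⁻²·K⁻¹.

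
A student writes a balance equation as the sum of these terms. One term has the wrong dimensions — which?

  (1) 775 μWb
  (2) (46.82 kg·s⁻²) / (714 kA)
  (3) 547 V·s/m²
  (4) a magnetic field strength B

In SI base units:
  (1) Wb = V·s = kg·m²·s⁻²·A⁻¹
  (2) [kg·s⁻²] / [A] = kg·s⁻²·A⁻¹
  (3) V·s·m⁻² = J·C⁻¹·s·m⁻² = kg·s⁻²·A⁻¹
  (4) [magnetic field strength B] = kg·s⁻²·A⁻¹
All reduce to kg·s⁻²·A⁻¹ except (1), which is kg·m²·s⁻²·A⁻¹.

(1)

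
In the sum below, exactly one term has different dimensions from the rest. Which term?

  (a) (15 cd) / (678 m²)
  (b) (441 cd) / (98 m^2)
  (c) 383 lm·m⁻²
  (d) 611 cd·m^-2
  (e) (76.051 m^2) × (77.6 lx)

In SI base units:
  (a) [cd] / [m²] = m⁻²·cd
  (b) [cd] / [m²] = m⁻²·cd
  (c) lm·m⁻² = cd·m⁻² = m⁻²·cd
  (d) cd·m⁻² = m⁻²·cd
  (e) [m²] · [m⁻²·cd] = cd
All reduce to m⁻²·cd except (e), which is cd.

(e)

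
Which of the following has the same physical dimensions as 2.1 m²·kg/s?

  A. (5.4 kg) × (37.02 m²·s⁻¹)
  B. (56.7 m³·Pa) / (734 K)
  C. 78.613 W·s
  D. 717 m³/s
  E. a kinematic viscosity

A.

Reference: kg·m²·s⁻¹.
Each option:
  A. [kg] · [m²·s⁻¹] = kg·m²·s⁻¹  ← same
  B. [kg·m²·s⁻²] / [K] = kg·m²·s⁻²·K⁻¹
  C. W·s = J·s⁻¹·s = kg·m²·s⁻²
  D. m³·s⁻¹
  E. [kinematic viscosity] = m²·s⁻¹
Only A. matches kg·m²·s⁻¹.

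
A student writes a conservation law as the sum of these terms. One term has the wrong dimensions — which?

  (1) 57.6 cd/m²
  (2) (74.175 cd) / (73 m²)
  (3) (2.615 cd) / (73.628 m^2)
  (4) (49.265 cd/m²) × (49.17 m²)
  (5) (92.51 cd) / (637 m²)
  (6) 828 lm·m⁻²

In SI base units:
  (1) cd·m⁻² = m⁻²·cd
  (2) [cd] / [m²] = m⁻²·cd
  (3) [cd] / [m²] = m⁻²·cd
  (4) [m⁻²·cd] · [m²] = cd
  (5) [cd] / [m²] = m⁻²·cd
  (6) lm·m⁻² = cd·m⁻² = m⁻²·cd
All reduce to m⁻²·cd except (4), which is cd.

(4)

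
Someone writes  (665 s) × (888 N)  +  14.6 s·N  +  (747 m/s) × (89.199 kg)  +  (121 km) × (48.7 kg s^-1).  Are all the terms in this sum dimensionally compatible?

Yes

Reduce each to base SI dimensions:
  (665 s) × (888 N):  [s] · [kg·m·s⁻²] = kg·m·s⁻¹
  14.6 s·N:  N·s = kg·m·s⁻²·s = kg·m·s⁻¹
  (747 m/s) × (89.199 kg):  [m·s⁻¹] · [kg] = kg·m·s⁻¹
  (121 km) × (48.7 kg s^-1):  [m] · [kg·s⁻¹] = kg·m·s⁻¹
Every term reduces to kg·m·s⁻¹.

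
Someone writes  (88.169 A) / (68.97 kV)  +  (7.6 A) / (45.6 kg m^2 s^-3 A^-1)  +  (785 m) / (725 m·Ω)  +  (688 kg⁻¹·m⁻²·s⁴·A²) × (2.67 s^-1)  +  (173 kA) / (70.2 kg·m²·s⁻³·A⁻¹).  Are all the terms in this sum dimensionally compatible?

Yes

In SI base units:
  (88.169 A) / (68.97 kV):  [A] / [kg·m²·s⁻³·A⁻¹] = kg⁻¹·m⁻²·s³·A²
  (7.6 A) / (45.6 kg m^2 s^-3 A^-1):  [A] / [kg·m²·s⁻³·A⁻¹] = kg⁻¹·m⁻²·s³·A²
  (785 m) / (725 m·Ω):  [m] / [kg·m³·s⁻³·A⁻²] = kg⁻¹·m⁻²·s³·A²
  (688 kg⁻¹·m⁻²·s⁴·A²) × (2.67 s^-1):  [kg⁻¹·m⁻²·s⁴·A²] · [s⁻¹] = kg⁻¹·m⁻²·s³·A²
  (173 kA) / (70.2 kg·m²·s⁻³·A⁻¹):  [A] / [kg·m²·s⁻³·A⁻¹] = kg⁻¹·m⁻²·s³·A²
Every term reduces to kg⁻¹·m⁻²·s³·A².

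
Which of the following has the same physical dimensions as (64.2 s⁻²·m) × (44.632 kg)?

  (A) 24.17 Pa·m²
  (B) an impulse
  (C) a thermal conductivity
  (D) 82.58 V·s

Reference: [m·s⁻²] · [kg] = kg·m·s⁻².
Each option:
  (A) Pa·m² = N·m⁻²·m² = kg·m·s⁻²  ← same
  (B) [impulse] = kg·m·s⁻¹
  (C) [thermal conductivity] = kg·m·s⁻³·K⁻¹
  (D) V·s = J·C⁻¹·s = kg·m²·s⁻²·A⁻¹
Only (A) matches kg·m·s⁻².

(A)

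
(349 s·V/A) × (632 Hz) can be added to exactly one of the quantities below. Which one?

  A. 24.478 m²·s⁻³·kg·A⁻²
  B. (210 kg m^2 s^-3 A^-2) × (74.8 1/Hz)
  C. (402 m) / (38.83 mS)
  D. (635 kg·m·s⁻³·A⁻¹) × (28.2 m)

A.

Reference: [kg·m²·s⁻²·A⁻²] · [s⁻¹] = kg·m²·s⁻³·A⁻².
Each option:
  A. kg·m²·s⁻³·A⁻²  ← same
  B. [kg·m²·s⁻³·A⁻²] · [s] = kg·m²·s⁻²·A⁻²
  C. [m] / [kg⁻¹·m⁻²·s³·A²] = kg·m³·s⁻³·A⁻²
  D. [kg·m·s⁻³·A⁻¹] · [m] = kg·m²·s⁻³·A⁻¹
Only A. matches kg·m²·s⁻³·A⁻².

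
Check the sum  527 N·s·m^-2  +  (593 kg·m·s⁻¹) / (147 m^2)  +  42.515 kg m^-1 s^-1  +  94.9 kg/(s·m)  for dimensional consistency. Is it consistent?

Yes

Work out the base dimensions of each:
  527 N·s·m^-2:  N·s·m⁻² = kg·m·s⁻²·s·m⁻² = kg·m⁻¹·s⁻¹
  (593 kg·m·s⁻¹) / (147 m^2):  [kg·m·s⁻¹] / [m²] = kg·m⁻¹·s⁻¹
  42.515 kg m^-1 s^-1:  kg·m⁻¹·s⁻¹
  94.9 kg/(s·m):  kg·m⁻¹·s⁻¹
Every term reduces to kg·m⁻¹·s⁻¹.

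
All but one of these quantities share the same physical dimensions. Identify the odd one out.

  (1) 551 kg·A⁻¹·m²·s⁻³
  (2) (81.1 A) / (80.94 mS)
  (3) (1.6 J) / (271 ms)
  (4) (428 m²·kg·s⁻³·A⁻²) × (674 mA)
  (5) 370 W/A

In SI base units:
  (1) kg·m²·s⁻³·A⁻¹
  (2) [A] / [kg⁻¹·m⁻²·s³·A²] = kg·m²·s⁻³·A⁻¹
  (3) [kg·m²·s⁻²] / [s] = kg·m²·s⁻³
  (4) [kg·m²·s⁻³·A⁻²] · [A] = kg·m²·s⁻³·A⁻¹
  (5) W·A⁻¹ = J·s⁻¹·A⁻¹ = kg·m²·s⁻³·A⁻¹
All reduce to kg·m²·s⁻³·A⁻¹ except (3), which is kg·m²·s⁻³.

(3)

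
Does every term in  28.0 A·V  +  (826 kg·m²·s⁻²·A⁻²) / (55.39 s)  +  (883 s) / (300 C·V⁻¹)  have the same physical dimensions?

No

Reduce each to base SI dimensions:
  28.0 A·V:  V·A = J·C⁻¹·A = kg·m²·s⁻³
  (826 kg·m²·s⁻²·A⁻²) / (55.39 s):  [kg·m²·s⁻²·A⁻²] / [s] = kg·m²·s⁻³·A⁻²
  (883 s) / (300 C·V⁻¹):  [s] / [kg⁻¹·m⁻²·s⁴·A²] = kg·m²·s⁻³·A⁻²
The terms do not share a single dimension (kg·m²·s⁻³ vs kg·m²·s⁻³·A⁻²).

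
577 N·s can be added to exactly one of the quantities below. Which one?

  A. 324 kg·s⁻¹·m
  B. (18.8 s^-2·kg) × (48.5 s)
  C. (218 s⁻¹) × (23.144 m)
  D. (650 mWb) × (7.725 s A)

A.

Reference: N·s = kg·m·s⁻²·s = kg·m·s⁻¹.
Each option:
  A. kg·m·s⁻¹  ← same
  B. [kg·s⁻²] · [s] = kg·s⁻¹
  C. [s⁻¹] · [m] = m·s⁻¹
  D. [kg·m²·s⁻²·A⁻¹] · [s·A] = kg·m²·s⁻¹
Only A. matches kg·m·s⁻¹.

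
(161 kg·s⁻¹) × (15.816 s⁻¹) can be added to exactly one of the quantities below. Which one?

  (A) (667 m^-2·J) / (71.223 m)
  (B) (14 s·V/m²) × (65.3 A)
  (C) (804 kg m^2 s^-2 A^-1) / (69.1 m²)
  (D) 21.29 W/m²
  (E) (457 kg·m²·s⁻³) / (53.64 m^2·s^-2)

(B)

Reference: [kg·s⁻¹] · [s⁻¹] = kg·s⁻².
Each option:
  (A) [kg·s⁻²] / [m] = kg·m⁻¹·s⁻²
  (B) [kg·s⁻²·A⁻¹] · [A] = kg·s⁻²  ← same
  (C) [kg·m²·s⁻²·A⁻¹] / [m²] = kg·s⁻²·A⁻¹
  (D) W·m⁻² = J·s⁻¹·m⁻² = kg·s⁻³
  (E) [kg·m²·s⁻³] / [m²·s⁻²] = kg·s⁻¹
Only (B) matches kg·s⁻².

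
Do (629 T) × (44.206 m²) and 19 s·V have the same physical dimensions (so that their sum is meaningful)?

Reduce each to base SI dimensions:
  (629 T) × (44.206 m²):  [kg·s⁻²·A⁻¹] · [m²] = kg·m²·s⁻²·A⁻¹
  19 s·V:  V·s = J·C⁻¹·s = kg·m²·s⁻²·A⁻¹
Both are kg·m²·s⁻²·A⁻¹, so they have the same dimensions and can be added.

Yes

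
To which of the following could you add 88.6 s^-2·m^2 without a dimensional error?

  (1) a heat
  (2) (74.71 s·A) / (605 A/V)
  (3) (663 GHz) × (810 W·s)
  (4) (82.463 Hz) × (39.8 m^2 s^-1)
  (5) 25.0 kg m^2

(4)

Reference: m²·s⁻².
Each option:
  (1) [heat] = kg·m²·s⁻²
  (2) [s·A] / [kg⁻¹·m⁻²·s³·A²] = kg·m²·s⁻²·A⁻¹
  (3) [s⁻¹] · [kg·m²·s⁻²] = kg·m²·s⁻³
  (4) [s⁻¹] · [m²·s⁻¹] = m²·s⁻²  ← same
  (5) kg·m²
Only (4) matches m²·s⁻².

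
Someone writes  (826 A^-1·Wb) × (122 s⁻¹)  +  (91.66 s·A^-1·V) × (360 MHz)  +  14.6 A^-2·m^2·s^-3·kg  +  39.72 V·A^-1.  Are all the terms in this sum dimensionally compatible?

Yes

Dimensions:
  (826 A^-1·Wb) × (122 s⁻¹):  [kg·m²·s⁻²·A⁻²] · [s⁻¹] = kg·m²·s⁻³·A⁻²
  (91.66 s·A^-1·V) × (360 MHz):  [kg·m²·s⁻²·A⁻²] · [s⁻¹] = kg·m²·s⁻³·A⁻²
  14.6 A^-2·m^2·s^-3·kg:  kg·m²·s⁻³·A⁻²
  39.72 V·A^-1:  V·A⁻¹ = J·C⁻¹·A⁻¹ = kg·m²·s⁻³·A⁻²
Every term reduces to kg·m²·s⁻³·A⁻².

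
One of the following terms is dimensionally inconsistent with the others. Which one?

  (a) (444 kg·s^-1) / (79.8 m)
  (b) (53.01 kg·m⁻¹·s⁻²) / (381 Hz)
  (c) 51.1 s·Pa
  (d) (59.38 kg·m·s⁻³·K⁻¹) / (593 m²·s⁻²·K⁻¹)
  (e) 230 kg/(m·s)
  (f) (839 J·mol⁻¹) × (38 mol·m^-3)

In SI base units:
  (a) [kg·s⁻¹] / [m] = kg·m⁻¹·s⁻¹
  (b) [kg·m⁻¹·s⁻²] / [s⁻¹] = kg·m⁻¹·s⁻¹
  (c) Pa·s = N·m⁻²·s = kg·m⁻¹·s⁻¹
  (d) [kg·m·s⁻³·K⁻¹] / [m²·s⁻²·K⁻¹] = kg·m⁻¹·s⁻¹
  (e) kg·m⁻¹·s⁻¹
  (f) [kg·m²·s⁻²·mol⁻¹] · [m⁻³·mol] = kg·m⁻¹·s⁻²
All reduce to kg·m⁻¹·s⁻¹ except (f), which is kg·m⁻¹·s⁻².

(f)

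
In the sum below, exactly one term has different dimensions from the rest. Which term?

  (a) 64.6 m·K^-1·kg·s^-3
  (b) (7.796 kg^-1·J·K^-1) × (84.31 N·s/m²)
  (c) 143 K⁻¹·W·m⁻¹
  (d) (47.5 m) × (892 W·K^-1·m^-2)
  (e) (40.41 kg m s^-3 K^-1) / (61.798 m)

(e)

In SI base units:
  (a) kg·m·s⁻³·K⁻¹
  (b) [m²·s⁻²·K⁻¹] · [kg·m⁻¹·s⁻¹] = kg·m·s⁻³·K⁻¹
  (c) W·m⁻¹·K⁻¹ = J·s⁻¹·m⁻¹·K⁻¹ = kg·m·s⁻³·K⁻¹
  (d) [m] · [kg·s⁻³·K⁻¹] = kg·m·s⁻³·K⁻¹
  (e) [kg·m·s⁻³·K⁻¹] / [m] = kg·s⁻³·K⁻¹
All reduce to kg·m·s⁻³·K⁻¹ except (e), which is kg·s⁻³·K⁻¹.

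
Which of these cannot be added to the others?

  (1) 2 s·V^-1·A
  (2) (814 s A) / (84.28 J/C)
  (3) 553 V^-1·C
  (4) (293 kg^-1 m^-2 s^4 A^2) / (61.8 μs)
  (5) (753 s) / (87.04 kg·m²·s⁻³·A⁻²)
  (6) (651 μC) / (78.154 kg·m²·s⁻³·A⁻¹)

Expand each in SI base units:
  (1) A·s·V⁻¹ = A·s·(J·C⁻¹)⁻¹ = kg⁻¹·m⁻²·s⁴·A²
  (2) [s·A] / [kg·m²·s⁻³·A⁻¹] = kg⁻¹·m⁻²·s⁴·A²
  (3) C·V⁻¹ = s·A·(J·C⁻¹)⁻¹ = kg⁻¹·m⁻²·s⁴·A²
  (4) [kg⁻¹·m⁻²·s⁴·A²] / [s] = kg⁻¹·m⁻²·s³·A²
  (5) [s] / [kg·m²·s⁻³·A⁻²] = kg⁻¹·m⁻²·s⁴·A²
  (6) [s·A] / [kg·m²·s⁻³·A⁻¹] = kg⁻¹·m⁻²·s⁴·A²
All reduce to kg⁻¹·m⁻²·s⁴·A² except (4), which is kg⁻¹·m⁻²·s³·A².

(4)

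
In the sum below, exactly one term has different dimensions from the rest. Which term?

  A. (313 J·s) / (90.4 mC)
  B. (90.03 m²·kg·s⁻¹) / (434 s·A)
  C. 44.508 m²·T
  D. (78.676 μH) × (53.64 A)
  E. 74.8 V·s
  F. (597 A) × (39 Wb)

In SI base units:
  A. [kg·m²·s⁻¹] / [s·A] = kg·m²·s⁻²·A⁻¹
  B. [kg·m²·s⁻¹] / [s·A] = kg·m²·s⁻²·A⁻¹
  C. T·m² = Wb·m⁻²·m² = kg·m²·s⁻²·A⁻¹
  D. [kg·m²·s⁻²·A⁻²] · [A] = kg·m²·s⁻²·A⁻¹
  E. V·s = J·C⁻¹·s = kg·m²·s⁻²·A⁻¹
  F. [A] · [kg·m²·s⁻²·A⁻¹] = kg·m²·s⁻²
All reduce to kg·m²·s⁻²·A⁻¹ except F., which is kg·m²·s⁻².

F.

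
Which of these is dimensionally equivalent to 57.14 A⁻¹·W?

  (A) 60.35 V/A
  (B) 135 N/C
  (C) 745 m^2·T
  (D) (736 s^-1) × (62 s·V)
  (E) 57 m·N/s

Reference: W·A⁻¹ = J·s⁻¹·A⁻¹ = kg·m²·s⁻³·A⁻¹.
Each option:
  (A) V·A⁻¹ = J·C⁻¹·A⁻¹ = kg·m²·s⁻³·A⁻²
  (B) N·C⁻¹ = kg·m·s⁻²·(s·A)⁻¹ = kg·m·s⁻³·A⁻¹
  (C) T·m² = Wb·m⁻²·m² = kg·m²·s⁻²·A⁻¹
  (D) [s⁻¹] · [kg·m²·s⁻²·A⁻¹] = kg·m²·s⁻³·A⁻¹  ← same
  (E) N·m·s⁻¹ = kg·m·s⁻²·m·s⁻¹ = kg·m²·s⁻³
Only (D) matches kg·m²·s⁻³·A⁻¹.

(D)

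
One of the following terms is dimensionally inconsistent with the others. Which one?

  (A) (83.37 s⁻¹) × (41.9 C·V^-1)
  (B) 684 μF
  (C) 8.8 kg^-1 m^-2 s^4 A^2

(A)

Expand each in SI base units:
  (A) [s⁻¹] · [kg⁻¹·m⁻²·s⁴·A²] = kg⁻¹·m⁻²·s³·A²
  (B) F = C·V⁻¹ = kg⁻¹·m⁻²·s⁴·A²
  (C) kg⁻¹·m⁻²·s⁴·A²
All reduce to kg⁻¹·m⁻²·s⁴·A² except (A), which is kg⁻¹·m⁻²·s³·A².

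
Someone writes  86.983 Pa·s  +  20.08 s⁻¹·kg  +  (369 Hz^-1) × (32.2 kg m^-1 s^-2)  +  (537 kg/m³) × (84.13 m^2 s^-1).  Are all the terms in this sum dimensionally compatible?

No

Dimensions:
  86.983 Pa·s:  Pa·s = N·m⁻²·s = kg·m⁻¹·s⁻¹
  20.08 s⁻¹·kg:  kg·s⁻¹
  (369 Hz^-1) × (32.2 kg m^-1 s^-2):  [s] · [kg·m⁻¹·s⁻²] = kg·m⁻¹·s⁻¹
  (537 kg/m³) × (84.13 m^2 s^-1):  [kg·m⁻³] · [m²·s⁻¹] = kg·m⁻¹·s⁻¹
The terms do not share a single dimension (kg·m⁻¹·s⁻¹ vs kg·s⁻¹).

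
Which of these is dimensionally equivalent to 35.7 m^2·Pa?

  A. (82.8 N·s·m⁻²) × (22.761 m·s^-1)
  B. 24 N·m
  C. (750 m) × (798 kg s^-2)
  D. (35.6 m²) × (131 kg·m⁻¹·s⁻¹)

C.

Reference: Pa·m² = N·m⁻²·m² = kg·m·s⁻².
Each option:
  A. [kg·m⁻¹·s⁻¹] · [m·s⁻¹] = kg·s⁻²
  B. N·m = kg·m·s⁻²·m = kg·m²·s⁻²
  C. [m] · [kg·s⁻²] = kg·m·s⁻²  ← same
  D. [m²] · [kg·m⁻¹·s⁻¹] = kg·m·s⁻¹
Only C. matches kg·m·s⁻².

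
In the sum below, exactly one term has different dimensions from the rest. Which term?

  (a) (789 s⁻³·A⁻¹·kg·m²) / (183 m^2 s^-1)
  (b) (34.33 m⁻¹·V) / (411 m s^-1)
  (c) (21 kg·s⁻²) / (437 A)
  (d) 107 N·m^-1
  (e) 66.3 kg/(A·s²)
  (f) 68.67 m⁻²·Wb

(d)

Work out the base dimensions of each:
  (a) [kg·m²·s⁻³·A⁻¹] / [m²·s⁻¹] = kg·s⁻²·A⁻¹
  (b) [kg·m·s⁻³·A⁻¹] / [m·s⁻¹] = kg·s⁻²·A⁻¹
  (c) [kg·s⁻²] / [A] = kg·s⁻²·A⁻¹
  (d) N·m⁻¹ = kg·m·s⁻²·m⁻¹ = kg·s⁻²
  (e) kg·s⁻²·A⁻¹
  (f) Wb·m⁻² = V·s·m⁻² = kg·s⁻²·A⁻¹
All reduce to kg·s⁻²·A⁻¹ except (d), which is kg·s⁻².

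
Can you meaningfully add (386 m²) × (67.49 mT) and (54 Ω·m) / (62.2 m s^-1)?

No

Expand each in SI base units:
  (386 m²) × (67.49 mT):  [m²] · [kg·s⁻²·A⁻¹] = kg·m²·s⁻²·A⁻¹
  (54 Ω·m) / (62.2 m s^-1):  [kg·m³·s⁻³·A⁻²] / [m·s⁻¹] = kg·m²·s⁻²·A⁻²
kg·m²·s⁻²·A⁻¹ ≠ kg·m²·s⁻²·A⁻², so they cannot be added.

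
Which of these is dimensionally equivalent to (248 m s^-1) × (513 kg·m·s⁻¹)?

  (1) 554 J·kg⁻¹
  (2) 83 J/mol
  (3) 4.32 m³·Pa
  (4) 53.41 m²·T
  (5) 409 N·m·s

Reference: [m·s⁻¹] · [kg·m·s⁻¹] = kg·m²·s⁻².
Each option:
  (1) J·kg⁻¹ = N·m·kg⁻¹ = m²·s⁻²
  (2) J·mol⁻¹ = N·m·mol⁻¹ = kg·m²·s⁻²·mol⁻¹
  (3) Pa·m³ = N·m⁻²·m³ = kg·m²·s⁻²  ← same
  (4) T·m² = Wb·m⁻²·m² = kg·m²·s⁻²·A⁻¹
  (5) N·m·s = kg·m·s⁻²·m·s = kg·m²·s⁻¹
Only (3) matches kg·m²·s⁻².

(3)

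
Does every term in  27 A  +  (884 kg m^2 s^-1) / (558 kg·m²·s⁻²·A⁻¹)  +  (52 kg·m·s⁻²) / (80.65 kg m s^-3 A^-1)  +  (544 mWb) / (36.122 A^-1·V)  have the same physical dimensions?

No

Work out the base dimensions of each:
  27 A:  A
  (884 kg m^2 s^-1) / (558 kg·m²·s⁻²·A⁻¹):  [kg·m²·s⁻¹] / [kg·m²·s⁻²·A⁻¹] = s·A
  (52 kg·m·s⁻²) / (80.65 kg m s^-3 A^-1):  [kg·m·s⁻²] / [kg·m·s⁻³·A⁻¹] = s·A
  (544 mWb) / (36.122 A^-1·V):  [kg·m²·s⁻²·A⁻¹] / [kg·m²·s⁻³·A⁻²] = s·A
The terms do not share a single dimension (A vs s·A).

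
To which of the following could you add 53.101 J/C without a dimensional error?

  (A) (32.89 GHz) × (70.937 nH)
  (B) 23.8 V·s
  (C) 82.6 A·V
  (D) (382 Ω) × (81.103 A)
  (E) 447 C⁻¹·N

Reference: J·C⁻¹ = N·m·(s·A)⁻¹ = kg·m²·s⁻³·A⁻¹.
Each option:
  (A) [s⁻¹] · [kg·m²·s⁻²·A⁻²] = kg·m²·s⁻³·A⁻²
  (B) V·s = J·C⁻¹·s = kg·m²·s⁻²·A⁻¹
  (C) V·A = J·C⁻¹·A = kg·m²·s⁻³
  (D) [kg·m²·s⁻³·A⁻²] · [A] = kg·m²·s⁻³·A⁻¹  ← same
  (E) N·C⁻¹ = kg·m·s⁻²·(s·A)⁻¹ = kg·m·s⁻³·A⁻¹
Only (D) matches kg·m²·s⁻³·A⁻¹.

(D)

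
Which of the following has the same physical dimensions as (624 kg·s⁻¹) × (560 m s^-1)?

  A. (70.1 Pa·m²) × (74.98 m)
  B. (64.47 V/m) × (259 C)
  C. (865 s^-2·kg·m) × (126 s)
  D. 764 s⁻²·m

B.

Reference: [kg·s⁻¹] · [m·s⁻¹] = kg·m·s⁻².
Each option:
  A. [kg·m·s⁻²] · [m] = kg·m²·s⁻²
  B. [kg·m·s⁻³·A⁻¹] · [s·A] = kg·m·s⁻²  ← same
  C. [kg·m·s⁻²] · [s] = kg·m·s⁻¹
  D. m·s⁻²
Only B. matches kg·m·s⁻².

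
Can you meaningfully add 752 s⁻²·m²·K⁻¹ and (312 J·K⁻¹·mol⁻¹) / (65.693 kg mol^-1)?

Expand each in SI base units:
  752 s⁻²·m²·K⁻¹:  m²·s⁻²·K⁻¹
  (312 J·K⁻¹·mol⁻¹) / (65.693 kg mol^-1):  [kg·m²·s⁻²·K⁻¹·mol⁻¹] / [kg·mol⁻¹] = m²·s⁻²·K⁻¹
Both are m²·s⁻²·K⁻¹, so they have the same dimensions and can be added.

Yes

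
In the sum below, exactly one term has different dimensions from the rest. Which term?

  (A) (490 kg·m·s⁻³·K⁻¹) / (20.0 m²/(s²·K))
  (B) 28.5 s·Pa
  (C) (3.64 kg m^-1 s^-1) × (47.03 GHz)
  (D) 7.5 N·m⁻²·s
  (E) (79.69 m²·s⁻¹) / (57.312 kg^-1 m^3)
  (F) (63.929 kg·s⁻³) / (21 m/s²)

(C)

Reduce each to base SI dimensions:
  (A) [kg·m·s⁻³·K⁻¹] / [m²·s⁻²·K⁻¹] = kg·m⁻¹·s⁻¹
  (B) Pa·s = N·m⁻²·s = kg·m⁻¹·s⁻¹
  (C) [kg·m⁻¹·s⁻¹] · [s⁻¹] = kg·m⁻¹·s⁻²
  (D) N·s·m⁻² = kg·m·s⁻²·s·m⁻² = kg·m⁻¹·s⁻¹
  (E) [m²·s⁻¹] / [kg⁻¹·m³] = kg·m⁻¹·s⁻¹
  (F) [kg·s⁻³] / [m·s⁻²] = kg·m⁻¹·s⁻¹
All reduce to kg·m⁻¹·s⁻¹ except (C), which is kg·m⁻¹·s⁻².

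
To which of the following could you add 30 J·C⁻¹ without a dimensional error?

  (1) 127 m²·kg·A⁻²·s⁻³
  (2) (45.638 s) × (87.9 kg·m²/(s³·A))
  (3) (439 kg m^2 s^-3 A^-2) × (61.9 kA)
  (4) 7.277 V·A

(3)

Reference: J·C⁻¹ = N·m·(s·A)⁻¹ = kg·m²·s⁻³·A⁻¹.
Each option:
  (1) kg·m²·s⁻³·A⁻²
  (2) [s] · [kg·m²·s⁻³·A⁻¹] = kg·m²·s⁻²·A⁻¹
  (3) [kg·m²·s⁻³·A⁻²] · [A] = kg·m²·s⁻³·A⁻¹  ← same
  (4) V·A = J·C⁻¹·A = kg·m²·s⁻³
Only (3) matches kg·m²·s⁻³·A⁻¹.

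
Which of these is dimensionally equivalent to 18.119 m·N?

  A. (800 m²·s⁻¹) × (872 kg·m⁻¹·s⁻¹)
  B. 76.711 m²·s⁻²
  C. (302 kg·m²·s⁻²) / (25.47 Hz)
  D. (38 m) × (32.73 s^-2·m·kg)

Reference: N·m = kg·m·s⁻²·m = kg·m²·s⁻².
Each option:
  A. [m²·s⁻¹] · [kg·m⁻¹·s⁻¹] = kg·m·s⁻²
  B. m²·s⁻²
  C. [kg·m²·s⁻²] / [s⁻¹] = kg·m²·s⁻¹
  D. [m] · [kg·m·s⁻²] = kg·m²·s⁻²  ← same
Only D. matches kg·m²·s⁻².

D.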